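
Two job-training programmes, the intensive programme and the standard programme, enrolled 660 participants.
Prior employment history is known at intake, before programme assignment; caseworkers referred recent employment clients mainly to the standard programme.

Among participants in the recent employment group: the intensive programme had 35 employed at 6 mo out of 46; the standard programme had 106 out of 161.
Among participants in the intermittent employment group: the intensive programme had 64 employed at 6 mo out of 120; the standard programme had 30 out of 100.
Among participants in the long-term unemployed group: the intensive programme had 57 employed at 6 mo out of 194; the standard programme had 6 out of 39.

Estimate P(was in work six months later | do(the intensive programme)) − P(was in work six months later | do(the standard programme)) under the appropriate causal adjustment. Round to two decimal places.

+0.16

the intensive programme is higher inside every prior employment history stratum but the standard programme is higher in aggregate. Whether to stratify depends on how prior employment history relates to the programme.
Since prior employment history is a pre-existing factor (not a product of the programme) and it affects the outcome on its own, it is a confounder. The stratified rates, not the pooled rate, identify the causal effect.
Adjusting over the population distribution of prior employment history: 0.314·(0.761−0.658) + 0.333·(0.533−0.300) + 0.353·(0.294−0.154) = +0.159.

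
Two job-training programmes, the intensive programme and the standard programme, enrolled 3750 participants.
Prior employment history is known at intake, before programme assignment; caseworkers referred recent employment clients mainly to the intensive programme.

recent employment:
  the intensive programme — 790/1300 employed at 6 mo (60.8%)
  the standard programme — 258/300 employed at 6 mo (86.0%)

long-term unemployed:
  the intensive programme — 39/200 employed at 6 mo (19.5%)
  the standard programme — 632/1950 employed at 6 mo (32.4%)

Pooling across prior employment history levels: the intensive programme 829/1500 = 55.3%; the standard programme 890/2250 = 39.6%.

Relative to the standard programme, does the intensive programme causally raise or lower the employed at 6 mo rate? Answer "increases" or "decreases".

decreases

Prior employment history satisfies the back-door criterion: it is not a descendant of the programme, and it blocks the spurious path from programme to outcome. Adjusting for it (i.e., using the within-prior employment history rates) gives the causal effect.
Within each level — recent employment: 60.8% vs 86.0%; long-term unemployed: 19.5% vs 32.4% — the standard programme is higher every time.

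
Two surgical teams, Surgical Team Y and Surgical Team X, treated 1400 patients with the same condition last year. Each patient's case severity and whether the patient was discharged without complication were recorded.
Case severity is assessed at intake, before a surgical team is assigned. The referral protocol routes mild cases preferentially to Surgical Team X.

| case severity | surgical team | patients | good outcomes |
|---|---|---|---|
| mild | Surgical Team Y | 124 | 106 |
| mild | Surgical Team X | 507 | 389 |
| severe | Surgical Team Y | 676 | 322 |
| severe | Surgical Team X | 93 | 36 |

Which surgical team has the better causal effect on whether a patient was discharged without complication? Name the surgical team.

Surgical Team Y

The case severity-specific comparison favours Surgical Team Y throughout, but the pooled figures favour Surgical Team X. The question is whether to condition on case severity.
Here case severity is a common cause — it drives both which surgical team a case falls under and the outcome. The crude comparison mixes populations; the stratum-specific rates are the causally relevant ones.
Within each level — mild: 85.5% vs 76.7%; severe: 47.6% vs 38.7% — Surgical Team Y is higher every time.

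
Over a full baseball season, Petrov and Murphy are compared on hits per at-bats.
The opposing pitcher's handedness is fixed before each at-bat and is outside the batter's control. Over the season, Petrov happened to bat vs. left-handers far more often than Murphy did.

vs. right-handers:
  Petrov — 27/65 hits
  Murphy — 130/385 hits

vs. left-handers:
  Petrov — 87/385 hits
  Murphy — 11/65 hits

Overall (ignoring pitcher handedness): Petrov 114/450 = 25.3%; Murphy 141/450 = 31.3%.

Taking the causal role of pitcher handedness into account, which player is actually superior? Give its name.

Petrov

Petrov is higher inside every pitcher handedness stratum but Murphy is higher in aggregate. Whether to stratify depends on how pitcher handedness relates to the player.
The imbalance in pitcher handedness arose from how at-bats were allocated, not from anything the player did; and pitcher handedness independently affects the outcome. The pooled gap is confounded — condition on pitcher handedness.
Within each level — vs. right-handers: 41.5% vs 33.8%; vs. left-handers: 22.6% vs 16.9% — Petrov is higher every time.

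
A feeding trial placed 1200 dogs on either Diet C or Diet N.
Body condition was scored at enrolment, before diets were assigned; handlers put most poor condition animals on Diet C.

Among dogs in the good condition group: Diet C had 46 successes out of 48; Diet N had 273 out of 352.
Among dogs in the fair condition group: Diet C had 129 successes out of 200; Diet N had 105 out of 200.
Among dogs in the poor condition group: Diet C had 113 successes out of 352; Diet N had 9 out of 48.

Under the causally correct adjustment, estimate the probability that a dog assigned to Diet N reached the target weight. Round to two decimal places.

0.50

Starting body condition is set before the diet has any effect — it is not caused by the diet — and it independently drives the outcome. That makes it a confounder, so the causal comparison is within starting body condition levels.
Standardising Diet N to the population starting body condition mix: 0.333·273/352 + 0.333·105/200 + 0.333·9/48 = 0.496.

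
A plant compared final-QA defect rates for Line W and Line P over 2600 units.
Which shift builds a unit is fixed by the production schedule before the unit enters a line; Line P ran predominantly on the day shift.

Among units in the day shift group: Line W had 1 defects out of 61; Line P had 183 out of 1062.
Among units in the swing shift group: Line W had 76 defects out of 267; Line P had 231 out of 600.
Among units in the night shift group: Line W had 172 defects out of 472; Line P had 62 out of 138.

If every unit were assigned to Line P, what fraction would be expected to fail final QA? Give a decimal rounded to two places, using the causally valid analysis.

0.31

Here shift is a common cause — it drives both which line a case falls under and the outcome. The crude comparison mixes populations; the stratum-specific rates are the causally relevant ones.
Standardising Line P to the population shift mix: 0.432·183/1062 + 0.333·231/600 + 0.235·62/138 = 0.308.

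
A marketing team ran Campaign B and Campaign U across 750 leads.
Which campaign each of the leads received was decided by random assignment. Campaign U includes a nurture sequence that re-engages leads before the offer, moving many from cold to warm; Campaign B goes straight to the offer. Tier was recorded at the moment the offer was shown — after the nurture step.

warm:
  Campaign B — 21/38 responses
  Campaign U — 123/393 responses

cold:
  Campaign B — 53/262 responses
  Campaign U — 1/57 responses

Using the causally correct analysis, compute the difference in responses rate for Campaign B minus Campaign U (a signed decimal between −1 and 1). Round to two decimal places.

-0.03

The distribution of engagement tier is itself part of what the campaign does — it is an intermediate outcome. Holding it fixed would remove that part of the effect; the total effect is the pooled difference.
The causal difference is the pooled difference: 0.247 − 0.276 = -0.029.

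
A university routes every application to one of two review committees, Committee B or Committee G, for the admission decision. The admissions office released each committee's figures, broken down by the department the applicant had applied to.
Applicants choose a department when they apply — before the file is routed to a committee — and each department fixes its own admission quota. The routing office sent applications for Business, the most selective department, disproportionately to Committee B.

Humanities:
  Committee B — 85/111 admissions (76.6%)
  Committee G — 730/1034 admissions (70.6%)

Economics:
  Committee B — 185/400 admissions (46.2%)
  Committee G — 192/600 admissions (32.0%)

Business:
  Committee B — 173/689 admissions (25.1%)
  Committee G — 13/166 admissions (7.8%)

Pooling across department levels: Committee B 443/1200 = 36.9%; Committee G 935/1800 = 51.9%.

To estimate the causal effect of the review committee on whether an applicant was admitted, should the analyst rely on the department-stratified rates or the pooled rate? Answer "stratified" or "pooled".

The stratified and pooled comparisons disagree (Committee B wins within each department; Committee G wins overall), so the answer turns on the causal role of department.
The imbalance in department arose from how applicants were allocated, not from anything the review committee did; and department independently affects the outcome. The pooled gap is confounded — condition on department.
Within each level — Humanities: 76.6% vs 70.6%; Economics: 46.2% vs 32.0%; Business: 25.1% vs 7.8% — Committee B is higher every time.

stratified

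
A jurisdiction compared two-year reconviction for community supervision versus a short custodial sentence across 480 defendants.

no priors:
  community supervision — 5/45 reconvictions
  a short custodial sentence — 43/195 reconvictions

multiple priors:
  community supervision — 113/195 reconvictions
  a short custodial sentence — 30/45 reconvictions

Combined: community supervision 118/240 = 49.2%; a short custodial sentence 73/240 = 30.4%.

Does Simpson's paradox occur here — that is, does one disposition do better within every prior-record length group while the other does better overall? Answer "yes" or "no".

Within each prior-record length level (no priors 11.1% vs 22.1%; multiple priors 57.9% vs 66.7%), community supervision has the lower rate every time. Pooled: 49.2% vs 30.4% — a short custodial sentence has the lower rate overall. The two comparisons disagree.

yes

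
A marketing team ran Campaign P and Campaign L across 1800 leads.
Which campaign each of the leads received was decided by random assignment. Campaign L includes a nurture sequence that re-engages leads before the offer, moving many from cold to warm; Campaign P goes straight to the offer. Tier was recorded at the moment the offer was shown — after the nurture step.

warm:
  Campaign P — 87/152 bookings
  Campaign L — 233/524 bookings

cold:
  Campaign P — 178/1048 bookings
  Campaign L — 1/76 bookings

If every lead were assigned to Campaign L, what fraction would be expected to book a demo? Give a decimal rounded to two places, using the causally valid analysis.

The engagement tier-specific comparison favours Campaign P throughout, but the pooled figures favour Campaign L. The question is whether to condition on engagement tier.
The distribution of engagement tier is itself part of what the campaign does — it is an intermediate outcome. Holding it fixed would remove that part of the effect; the total effect is the pooled difference.
So P(outcome | do(Campaign L)) is just the pooled rate for Campaign L: 234/600 = 0.390.

0.39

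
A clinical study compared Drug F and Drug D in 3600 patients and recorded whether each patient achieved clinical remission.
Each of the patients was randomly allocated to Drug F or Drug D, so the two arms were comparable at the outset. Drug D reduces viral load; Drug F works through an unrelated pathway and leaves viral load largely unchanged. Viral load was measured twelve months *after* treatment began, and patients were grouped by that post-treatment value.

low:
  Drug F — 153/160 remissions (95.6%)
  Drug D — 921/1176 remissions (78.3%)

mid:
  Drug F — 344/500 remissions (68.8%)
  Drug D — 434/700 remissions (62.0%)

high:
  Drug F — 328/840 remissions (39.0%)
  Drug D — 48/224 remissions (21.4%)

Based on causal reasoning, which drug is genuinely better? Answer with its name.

Because the drug influences viral load, viral load is a post-treatment mediator, not a confounder. Stratifying on it would bias the estimate; the causal effect is the crude pooled difference.
Pooled: Drug F 55.0% vs Drug D 66.8%; Drug D is higher overall.

Drug D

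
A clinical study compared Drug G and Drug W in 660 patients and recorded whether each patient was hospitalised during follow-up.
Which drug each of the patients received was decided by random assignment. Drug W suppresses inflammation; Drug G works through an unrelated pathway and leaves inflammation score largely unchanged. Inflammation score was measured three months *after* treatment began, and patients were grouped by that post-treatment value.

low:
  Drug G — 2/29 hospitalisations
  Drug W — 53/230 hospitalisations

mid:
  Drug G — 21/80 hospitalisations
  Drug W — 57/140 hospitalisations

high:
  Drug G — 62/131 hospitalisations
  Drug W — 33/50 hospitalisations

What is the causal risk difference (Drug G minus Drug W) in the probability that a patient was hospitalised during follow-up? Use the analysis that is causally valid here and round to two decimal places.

+0.01

Drug G is lower inside every inflammation score stratum but Drug W is lower in aggregate. Whether to stratify depends on how inflammation score relates to the drug.
Inflammation score lies on the pathway drug → inflammation score → outcome, so adjusting for it blocks the indirect effect. For the total causal effect of drug, use the unadjusted pooled rates.
The causal difference is the pooled difference: 0.354 − 0.340 = +0.014.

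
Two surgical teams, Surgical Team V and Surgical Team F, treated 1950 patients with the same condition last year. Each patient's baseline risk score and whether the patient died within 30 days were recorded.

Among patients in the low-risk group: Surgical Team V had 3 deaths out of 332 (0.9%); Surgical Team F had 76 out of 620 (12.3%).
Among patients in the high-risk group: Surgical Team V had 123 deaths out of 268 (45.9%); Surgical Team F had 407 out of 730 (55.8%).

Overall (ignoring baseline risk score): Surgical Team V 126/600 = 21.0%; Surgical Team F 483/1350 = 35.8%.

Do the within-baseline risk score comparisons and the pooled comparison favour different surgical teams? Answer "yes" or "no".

no

Within each baseline risk score level (low-risk 0.9% vs 12.3%; high-risk 45.9% vs 55.8%), Surgical Team V has the lower rate every time. Pooled: 21.0% vs 35.8% — Surgical Team V has the lower rate overall. They agree.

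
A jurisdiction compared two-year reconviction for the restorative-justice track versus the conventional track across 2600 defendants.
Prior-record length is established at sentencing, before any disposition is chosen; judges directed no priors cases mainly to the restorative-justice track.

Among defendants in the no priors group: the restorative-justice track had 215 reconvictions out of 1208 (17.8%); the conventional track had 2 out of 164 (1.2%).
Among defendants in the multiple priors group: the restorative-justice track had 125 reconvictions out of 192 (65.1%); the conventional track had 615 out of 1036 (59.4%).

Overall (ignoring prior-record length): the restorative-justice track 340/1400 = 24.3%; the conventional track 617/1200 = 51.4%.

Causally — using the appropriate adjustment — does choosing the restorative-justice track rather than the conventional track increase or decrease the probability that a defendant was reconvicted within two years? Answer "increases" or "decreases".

Here prior-record length is a common cause — it drives both which disposition a case falls under and the outcome. The crude comparison mixes populations; the stratum-specific rates are the causally relevant ones.
Within each level — no priors: 17.8% vs 1.2%; multiple priors: 65.1% vs 59.4% — the conventional track is lower every time.

increases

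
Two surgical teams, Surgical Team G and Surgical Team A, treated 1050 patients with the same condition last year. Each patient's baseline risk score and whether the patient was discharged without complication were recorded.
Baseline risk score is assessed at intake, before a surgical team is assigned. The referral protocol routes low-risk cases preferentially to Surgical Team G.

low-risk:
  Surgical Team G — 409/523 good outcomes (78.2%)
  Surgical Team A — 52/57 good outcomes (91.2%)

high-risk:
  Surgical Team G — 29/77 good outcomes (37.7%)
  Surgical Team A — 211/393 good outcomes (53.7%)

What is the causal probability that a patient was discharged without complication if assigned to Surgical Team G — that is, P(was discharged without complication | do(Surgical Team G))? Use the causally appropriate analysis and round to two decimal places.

Baseline risk score differs across surgical teams for reasons unrelated to any effect of the surgical team itself, and it separately predicts the outcome — a classic confounder. We must compare within baseline risk score levels.
Standardising Surgical Team G to the population baseline risk score mix: 0.552·409/523 + 0.448·29/77 = 0.601.

0.60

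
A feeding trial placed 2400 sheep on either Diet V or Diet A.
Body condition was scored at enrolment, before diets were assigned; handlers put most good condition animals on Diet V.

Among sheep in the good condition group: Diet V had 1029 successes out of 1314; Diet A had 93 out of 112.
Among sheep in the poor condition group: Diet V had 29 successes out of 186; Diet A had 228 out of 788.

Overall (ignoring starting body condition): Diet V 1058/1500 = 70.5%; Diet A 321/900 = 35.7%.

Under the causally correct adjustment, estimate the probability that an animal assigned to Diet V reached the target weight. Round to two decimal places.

Diet A is higher inside every starting body condition stratum but Diet V is higher in aggregate. Whether to stratify depends on how starting body condition relates to the diet.
Since starting body condition is a pre-existing factor (not a product of the diet) and it affects the outcome on its own, it is a confounder. The stratified rates, not the pooled rate, identify the causal effect.
Standardising Diet V to the population starting body condition mix: 0.594·1029/1314 + 0.406·29/186 = 0.529.

0.53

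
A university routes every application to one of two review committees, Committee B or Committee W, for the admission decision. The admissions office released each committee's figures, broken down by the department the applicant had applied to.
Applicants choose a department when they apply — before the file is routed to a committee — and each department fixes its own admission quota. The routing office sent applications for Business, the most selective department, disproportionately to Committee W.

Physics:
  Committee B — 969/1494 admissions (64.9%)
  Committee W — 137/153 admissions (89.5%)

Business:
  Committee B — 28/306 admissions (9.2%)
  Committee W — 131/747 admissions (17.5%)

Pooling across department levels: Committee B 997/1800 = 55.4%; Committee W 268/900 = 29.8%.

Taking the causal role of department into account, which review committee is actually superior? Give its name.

Since department is a pre-existing factor (not a product of the review committee) and it affects the outcome on its own, it is a confounder. The stratified rates, not the pooled rate, identify the causal effect.
Within each level — Physics: 64.9% vs 89.5%; Business: 9.2% vs 17.5% — Committee W is higher every time.

Committee W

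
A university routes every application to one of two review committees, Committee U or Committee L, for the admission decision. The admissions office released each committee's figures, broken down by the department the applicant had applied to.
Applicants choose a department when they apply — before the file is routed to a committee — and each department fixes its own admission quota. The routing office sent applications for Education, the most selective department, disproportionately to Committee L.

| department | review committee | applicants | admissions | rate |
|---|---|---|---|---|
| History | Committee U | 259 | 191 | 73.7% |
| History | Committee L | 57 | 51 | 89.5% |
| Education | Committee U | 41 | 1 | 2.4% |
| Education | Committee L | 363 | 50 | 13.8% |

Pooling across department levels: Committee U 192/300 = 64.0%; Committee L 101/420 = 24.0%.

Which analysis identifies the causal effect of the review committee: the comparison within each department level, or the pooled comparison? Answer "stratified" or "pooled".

stratified

The department-specific comparison favours Committee L throughout, but the pooled figures favour Committee U. The question is whether to condition on department.
Nothing the review committee does changes department; the imbalance is an allocation artefact. With department also predicting the outcome, the pooled figure is confounded, and the within-stratum comparison is the causal one.
Within each level — History: 73.7% vs 89.5%; Education: 2.4% vs 13.8% — Committee L is higher every time.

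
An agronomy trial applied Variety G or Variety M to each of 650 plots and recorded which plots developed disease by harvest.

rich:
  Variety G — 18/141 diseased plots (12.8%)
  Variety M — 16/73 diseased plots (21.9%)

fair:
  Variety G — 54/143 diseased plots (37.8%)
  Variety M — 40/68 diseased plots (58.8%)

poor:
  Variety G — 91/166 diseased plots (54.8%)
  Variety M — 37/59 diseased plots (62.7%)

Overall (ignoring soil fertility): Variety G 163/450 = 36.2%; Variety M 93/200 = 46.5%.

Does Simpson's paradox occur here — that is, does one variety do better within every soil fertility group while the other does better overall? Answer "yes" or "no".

Within each soil fertility level (rich 12.8% vs 21.9%; fair 37.8% vs 58.8%; poor 54.8% vs 62.7%), Variety G has the lower rate every time. Pooled: 36.2% vs 46.5% — Variety G has the lower rate overall. They agree.

no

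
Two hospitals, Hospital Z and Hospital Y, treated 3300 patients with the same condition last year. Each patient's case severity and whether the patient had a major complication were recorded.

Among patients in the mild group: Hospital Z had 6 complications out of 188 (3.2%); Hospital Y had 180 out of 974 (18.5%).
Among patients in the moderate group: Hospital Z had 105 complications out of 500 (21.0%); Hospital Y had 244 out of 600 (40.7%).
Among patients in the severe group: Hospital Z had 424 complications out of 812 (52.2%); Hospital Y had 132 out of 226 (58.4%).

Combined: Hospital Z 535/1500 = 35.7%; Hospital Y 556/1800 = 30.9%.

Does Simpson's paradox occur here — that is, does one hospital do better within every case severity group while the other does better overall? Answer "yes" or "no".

yes

Within each case severity level (mild 3.2% vs 18.5%; moderate 21.0% vs 40.7%; severe 52.2% vs 58.4%), Hospital Z has the lower rate every time. Pooled: 35.7% vs 30.9% — Hospital Y has the lower rate overall. The two comparisons disagree.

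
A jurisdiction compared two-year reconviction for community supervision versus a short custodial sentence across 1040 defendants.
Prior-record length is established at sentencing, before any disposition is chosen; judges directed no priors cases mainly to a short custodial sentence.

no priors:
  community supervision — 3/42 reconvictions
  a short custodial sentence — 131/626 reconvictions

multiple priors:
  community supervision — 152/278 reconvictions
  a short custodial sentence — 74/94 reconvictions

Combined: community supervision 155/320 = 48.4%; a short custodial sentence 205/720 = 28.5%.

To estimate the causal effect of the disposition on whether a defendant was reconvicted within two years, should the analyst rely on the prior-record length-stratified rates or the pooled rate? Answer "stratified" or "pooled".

Within every prior-record length level community supervision has the lower rate, yet pooled a short custodial sentence does — Simpson's reversal.
The imbalance in prior-record length arose from how defendants were allocated, not from anything the disposition did; and prior-record length independently affects the outcome. The pooled gap is confounded — condition on prior-record length.
Within each level — no priors: 7.1% vs 20.9%; multiple priors: 54.7% vs 78.7% — community supervision is lower every time.

stratified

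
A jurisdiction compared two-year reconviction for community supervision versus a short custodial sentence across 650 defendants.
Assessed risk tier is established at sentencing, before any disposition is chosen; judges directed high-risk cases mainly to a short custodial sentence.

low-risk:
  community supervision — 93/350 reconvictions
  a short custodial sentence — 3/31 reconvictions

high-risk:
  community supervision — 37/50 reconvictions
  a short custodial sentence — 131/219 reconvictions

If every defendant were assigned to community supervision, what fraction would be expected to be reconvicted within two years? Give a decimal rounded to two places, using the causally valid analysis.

0.46

The imbalance in assessed risk tier arose from how defendants were allocated, not from anything the disposition did; and assessed risk tier independently affects the outcome. The pooled gap is confounded — condition on assessed risk tier.
Standardising community supervision to the population assessed risk tier mix: 0.586·93/350 + 0.414·37/50 = 0.462.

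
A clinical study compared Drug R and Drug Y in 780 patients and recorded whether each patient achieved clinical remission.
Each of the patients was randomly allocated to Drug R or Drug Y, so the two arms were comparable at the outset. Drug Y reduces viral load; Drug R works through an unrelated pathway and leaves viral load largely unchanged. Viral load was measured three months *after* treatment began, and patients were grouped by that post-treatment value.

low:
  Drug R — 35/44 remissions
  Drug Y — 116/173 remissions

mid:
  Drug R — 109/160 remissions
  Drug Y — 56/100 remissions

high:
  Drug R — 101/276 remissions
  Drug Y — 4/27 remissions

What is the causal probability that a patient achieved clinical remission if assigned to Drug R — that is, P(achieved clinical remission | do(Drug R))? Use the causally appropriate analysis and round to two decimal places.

0.51

Viral load here is a post-treatment variable shaped by the drug; conditioning on it would introduce bias rather than remove it. The overall comparison is the causal one.
So P(outcome | do(Drug R)) is just the pooled rate for Drug R: 245/480 = 0.510.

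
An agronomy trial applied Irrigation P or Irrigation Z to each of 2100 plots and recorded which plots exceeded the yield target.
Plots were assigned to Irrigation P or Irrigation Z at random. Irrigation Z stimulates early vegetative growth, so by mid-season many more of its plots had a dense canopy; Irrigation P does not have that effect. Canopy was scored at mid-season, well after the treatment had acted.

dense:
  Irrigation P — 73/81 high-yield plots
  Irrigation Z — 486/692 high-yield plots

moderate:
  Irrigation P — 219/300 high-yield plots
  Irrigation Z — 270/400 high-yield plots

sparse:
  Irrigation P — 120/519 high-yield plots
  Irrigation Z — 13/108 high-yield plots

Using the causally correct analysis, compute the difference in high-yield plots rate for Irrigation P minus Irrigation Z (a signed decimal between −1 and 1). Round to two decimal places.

Mid-season canopy is downstream of the irrigation. One should not condition on a consequence of treatment, so the overall rates are the right comparison.
The causal difference is the pooled difference: 0.458 − 0.641 = -0.183.

-0.18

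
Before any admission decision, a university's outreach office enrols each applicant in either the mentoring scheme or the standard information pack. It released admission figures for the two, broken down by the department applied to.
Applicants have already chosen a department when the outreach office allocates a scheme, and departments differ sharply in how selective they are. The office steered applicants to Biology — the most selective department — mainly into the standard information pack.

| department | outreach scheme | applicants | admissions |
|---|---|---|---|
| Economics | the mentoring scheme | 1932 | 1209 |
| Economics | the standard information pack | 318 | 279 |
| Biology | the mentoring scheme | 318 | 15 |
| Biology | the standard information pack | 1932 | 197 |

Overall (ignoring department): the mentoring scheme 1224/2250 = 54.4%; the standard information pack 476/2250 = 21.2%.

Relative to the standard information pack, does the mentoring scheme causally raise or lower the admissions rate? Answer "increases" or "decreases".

the standard information pack is higher inside every department stratum but the mentoring scheme is higher in aggregate. Whether to stratify depends on how department relates to the outreach scheme.
Department satisfies the back-door criterion: it is not a descendant of the outreach scheme, and it blocks the spurious path from outreach scheme to outcome. Adjusting for it (i.e., using the within-department rates) gives the causal effect.
Within each level — Economics: 62.6% vs 87.7%; Biology: 4.7% vs 10.2% — the standard information pack is higher every time.

decreases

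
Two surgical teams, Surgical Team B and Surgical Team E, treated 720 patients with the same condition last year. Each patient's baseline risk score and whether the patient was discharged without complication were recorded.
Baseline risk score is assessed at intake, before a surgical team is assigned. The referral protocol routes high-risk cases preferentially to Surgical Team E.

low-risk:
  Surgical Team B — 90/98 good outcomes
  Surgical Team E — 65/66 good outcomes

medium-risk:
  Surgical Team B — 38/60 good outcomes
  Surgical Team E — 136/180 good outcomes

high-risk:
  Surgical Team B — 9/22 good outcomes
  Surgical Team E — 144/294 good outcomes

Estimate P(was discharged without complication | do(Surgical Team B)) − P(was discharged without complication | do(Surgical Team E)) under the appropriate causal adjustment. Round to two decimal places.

-0.09

The baseline risk score-specific comparison favours Surgical Team E throughout, but the pooled figures favour Surgical Team B. The question is whether to condition on baseline risk score.
Baseline risk score differs across surgical teams for reasons unrelated to any effect of the surgical team itself, and it separately predicts the outcome — a classic confounder. We must compare within baseline risk score levels.
Adjusting over the population distribution of baseline risk score: 0.228·(0.918−0.985) + 0.333·(0.633−0.756) + 0.439·(0.409−0.490) = -0.091.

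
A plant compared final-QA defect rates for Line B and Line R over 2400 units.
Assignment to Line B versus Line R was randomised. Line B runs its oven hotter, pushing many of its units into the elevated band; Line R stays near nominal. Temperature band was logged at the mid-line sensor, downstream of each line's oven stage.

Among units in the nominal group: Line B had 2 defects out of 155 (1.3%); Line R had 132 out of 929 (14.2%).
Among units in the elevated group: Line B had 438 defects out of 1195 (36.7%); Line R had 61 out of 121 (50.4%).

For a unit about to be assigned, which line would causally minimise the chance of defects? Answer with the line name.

Line R

The in-process temperature band-specific comparison favours Line B throughout, but the pooled figures favour Line R. The question is whether to condition on in-process temperature band.
Stratifying would compare lines among units the lines themselves sorted into in-process temperature band groups — a form of selection on an intermediate. The unconditioned pooled rates give the total causal effect.
Pooled: Line B 32.6% vs Line R 18.4%; Line R is lower overall.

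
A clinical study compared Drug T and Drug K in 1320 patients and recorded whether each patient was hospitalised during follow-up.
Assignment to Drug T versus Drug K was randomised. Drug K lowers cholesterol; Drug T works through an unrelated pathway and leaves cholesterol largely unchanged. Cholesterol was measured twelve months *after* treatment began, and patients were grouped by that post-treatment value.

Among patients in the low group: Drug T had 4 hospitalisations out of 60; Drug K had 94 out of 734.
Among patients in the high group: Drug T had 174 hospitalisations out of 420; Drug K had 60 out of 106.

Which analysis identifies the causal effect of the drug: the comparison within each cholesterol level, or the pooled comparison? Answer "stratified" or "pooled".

pooled

The distribution of cholesterol is itself part of what the drug does — it is an intermediate outcome. Holding it fixed would remove that part of the effect; the total effect is the pooled difference.
Pooled: Drug T 37.1% vs Drug K 18.3%; Drug K is lower overall.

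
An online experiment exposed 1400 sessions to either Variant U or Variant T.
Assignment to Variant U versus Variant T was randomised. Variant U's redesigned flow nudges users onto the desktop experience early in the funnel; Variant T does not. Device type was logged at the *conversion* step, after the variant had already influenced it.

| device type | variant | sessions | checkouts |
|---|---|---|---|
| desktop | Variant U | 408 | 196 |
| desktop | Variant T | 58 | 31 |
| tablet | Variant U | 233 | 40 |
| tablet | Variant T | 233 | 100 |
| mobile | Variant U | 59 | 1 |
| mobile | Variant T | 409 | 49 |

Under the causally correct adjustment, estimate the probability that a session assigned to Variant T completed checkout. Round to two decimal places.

Device type is recorded after the variant and is itself shifted by it — it sits on the causal path from variant to outcome. Conditioning on a mediator would strip out part of the effect we want; the pooled comparison gives the total causal effect.
So P(outcome | do(Variant T)) is just the pooled rate for Variant T: 180/700 = 0.257.

0.26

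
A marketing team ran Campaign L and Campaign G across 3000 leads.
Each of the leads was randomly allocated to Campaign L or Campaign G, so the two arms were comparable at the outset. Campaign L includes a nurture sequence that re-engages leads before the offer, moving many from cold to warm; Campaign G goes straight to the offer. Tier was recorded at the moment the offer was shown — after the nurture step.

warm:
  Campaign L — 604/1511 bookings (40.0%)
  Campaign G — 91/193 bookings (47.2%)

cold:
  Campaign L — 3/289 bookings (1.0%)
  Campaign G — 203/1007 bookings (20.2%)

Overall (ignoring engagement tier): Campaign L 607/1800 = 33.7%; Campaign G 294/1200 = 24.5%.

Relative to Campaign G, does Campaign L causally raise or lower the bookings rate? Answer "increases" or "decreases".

The engagement tier-specific comparison favours Campaign G throughout, but the pooled figures favour Campaign L. The question is whether to condition on engagement tier.
Engagement tier here is a post-treatment variable shaped by the campaign; conditioning on it would introduce bias rather than remove it. The overall comparison is the causal one.
Pooled: Campaign L 33.7% vs Campaign G 24.5%; Campaign L is higher overall.

increases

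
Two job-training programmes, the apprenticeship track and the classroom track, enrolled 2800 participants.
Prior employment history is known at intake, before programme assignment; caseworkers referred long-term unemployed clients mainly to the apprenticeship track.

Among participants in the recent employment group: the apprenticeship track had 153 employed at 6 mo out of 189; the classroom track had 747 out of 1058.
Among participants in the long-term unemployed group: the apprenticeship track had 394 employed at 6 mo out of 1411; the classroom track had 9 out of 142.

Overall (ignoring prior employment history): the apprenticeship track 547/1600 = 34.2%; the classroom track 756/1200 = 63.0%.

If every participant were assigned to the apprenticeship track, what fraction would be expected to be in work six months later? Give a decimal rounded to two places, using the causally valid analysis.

0.52

The stratified and pooled comparisons disagree (the apprenticeship track wins within each prior employment history; the classroom track wins overall), so the answer turns on the causal role of prior employment history.
Nothing the programme does changes prior employment history; the imbalance is an allocation artefact. With prior employment history also predicting the outcome, the pooled figure is confounded, and the within-stratum comparison is the causal one.
Standardising the apprenticeship track to the population prior employment history mix: 0.445·153/189 + 0.555·394/1411 = 0.515.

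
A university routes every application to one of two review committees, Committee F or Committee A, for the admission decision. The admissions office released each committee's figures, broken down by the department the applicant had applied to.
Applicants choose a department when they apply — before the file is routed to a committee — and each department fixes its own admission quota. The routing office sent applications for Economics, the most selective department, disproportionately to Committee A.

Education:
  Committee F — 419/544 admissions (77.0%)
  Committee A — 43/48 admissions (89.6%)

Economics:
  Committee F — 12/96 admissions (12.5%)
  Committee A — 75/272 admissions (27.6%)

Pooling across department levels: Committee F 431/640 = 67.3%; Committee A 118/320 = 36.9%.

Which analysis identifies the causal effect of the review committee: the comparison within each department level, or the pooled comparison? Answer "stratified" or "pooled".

The department-specific comparison favours Committee A throughout, but the pooled figures favour Committee F. The question is whether to condition on department.
Nothing the review committee does changes department; the imbalance is an allocation artefact. With department also predicting the outcome, the pooled figure is confounded, and the within-stratum comparison is the causal one.
Within each level — Education: 77.0% vs 89.6%; Economics: 12.5% vs 27.6% — Committee A is higher every time.

stratified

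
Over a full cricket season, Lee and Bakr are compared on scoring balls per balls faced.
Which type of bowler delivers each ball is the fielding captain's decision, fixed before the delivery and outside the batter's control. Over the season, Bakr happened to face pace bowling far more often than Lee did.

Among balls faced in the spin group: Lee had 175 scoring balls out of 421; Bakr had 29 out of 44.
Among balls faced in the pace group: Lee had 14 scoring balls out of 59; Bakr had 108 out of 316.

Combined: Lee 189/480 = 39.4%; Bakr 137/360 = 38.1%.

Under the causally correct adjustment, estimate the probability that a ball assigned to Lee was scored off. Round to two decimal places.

0.34

The stratified and pooled comparisons disagree (Bakr wins within each bowling type; Lee wins overall), so the answer turns on the causal role of bowling type.
The imbalance in bowling type arose from how balls faced were allocated, not from anything the player did; and bowling type independently affects the outcome. The pooled gap is confounded — condition on bowling type.
Standardising Lee to the population bowling type mix: 0.554·175/421 + 0.446·14/59 = 0.336.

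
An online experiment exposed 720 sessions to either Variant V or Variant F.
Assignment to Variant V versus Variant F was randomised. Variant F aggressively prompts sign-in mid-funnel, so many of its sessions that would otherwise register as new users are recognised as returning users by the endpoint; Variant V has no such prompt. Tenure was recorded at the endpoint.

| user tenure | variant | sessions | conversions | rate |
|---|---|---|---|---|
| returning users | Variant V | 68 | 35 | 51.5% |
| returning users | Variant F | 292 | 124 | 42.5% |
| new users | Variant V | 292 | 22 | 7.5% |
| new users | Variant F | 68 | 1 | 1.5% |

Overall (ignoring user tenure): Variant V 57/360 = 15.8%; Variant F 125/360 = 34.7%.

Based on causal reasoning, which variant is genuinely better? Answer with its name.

Variant F

The stratified and pooled comparisons disagree (Variant V wins within each user tenure; Variant F wins overall), so the answer turns on the causal role of user tenure.
User tenure lies on the pathway variant → user tenure → outcome, so adjusting for it blocks the indirect effect. For the total causal effect of variant, use the unadjusted pooled rates.
Pooled: Variant V 15.8% vs Variant F 34.7%; Variant F is higher overall.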